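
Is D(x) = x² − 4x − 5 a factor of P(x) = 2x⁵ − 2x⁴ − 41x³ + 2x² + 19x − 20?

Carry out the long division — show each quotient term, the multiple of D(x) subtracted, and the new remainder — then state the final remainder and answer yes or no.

R(x) = 0, so D(x) is a factor of P(x). yes

Step 1: lead(2x⁵ − 2x⁴ − 41x³ + 2x² + 19x − 20) ÷ lead(D) = 2x⁵ ÷ x² = 2x³. Subtract (2x³)·D = 2x⁵ − 8x⁴ − 10x³. Remainder: 6x⁴ − 31x³ + 2x² + 19x − 20.
Step 2: lead(6x⁴ − 31x³ + 2x² + 19x − 20) ÷ lead(D) = 6x⁴ ÷ x² = 6x². Subtract (6x²)·D = 6x⁴ − 24x³ − 30x². Remainder: −7x³ + 32x² + 19x − 20.
Step 3: lead(−7x³ + 32x² + 19x − 20) ÷ lead(D) = −7x³ ÷ x² = −7x. Subtract (−7x)·D = −7x³ + 28x² + 35x. Remainder: 4x² − 16x − 20.
Step 4: lead(4x² − 16x − 20) ÷ lead(D) = 4x² ÷ x² = 4. Subtract (4)·D = 4x² − 16x − 20. Remainder: 0.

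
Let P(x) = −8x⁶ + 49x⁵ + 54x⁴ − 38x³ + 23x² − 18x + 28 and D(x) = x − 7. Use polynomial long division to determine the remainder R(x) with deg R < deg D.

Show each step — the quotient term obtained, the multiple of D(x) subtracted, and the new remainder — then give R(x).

R(x) = 0

Step 1: lead(−8x⁶ + 49x⁵ + 54x⁴ − 38x³ + 23x² − 18x + 28) ÷ lead(D) = −8x⁶ ÷ x = −8x⁵. Subtract (−8x⁵)·D = −8x⁶ + 56x⁵. Remainder: −7x⁵ + 54x⁴ − 38x³ + 23x² − 18x + 28.
Step 2: lead(−7x⁵ + 54x⁴ − 38x³ + 23x² − 18x + 28) ÷ lead(D) = −7x⁵ ÷ x = −7x⁴. Subtract (−7x⁴)·D = −7x⁵ + 49x⁴. Remainder: 5x⁴ − 38x³ + 23x² − 18x + 28.
Step 3: lead(5x⁴ − 38x³ + 23x² − 18x + 28) ÷ lead(D) = 5x⁴ ÷ x = 5x³. Subtract (5x³)·D = 5x⁴ − 35x³. Remainder: −3x³ + 23x² − 18x + 28.
Step 4: lead(−3x³ + 23x² − 18x + 28) ÷ lead(D) = −3x³ ÷ x = −3x². Subtract (−3x²)·D = −3x³ + 21x². Remainder: 2x² − 18x + 28.
Step 5: lead(2x² − 18x + 28) ÷ lead(D) = 2x² ÷ x = 2x. Subtract (2x)·D = 2x² − 14x. Remainder: −4x + 28.
Step 6: lead(−4x + 28) ÷ lead(D) = −4x ÷ x = −4. Subtract (−4)·D = −4x + 28. Remainder: 0.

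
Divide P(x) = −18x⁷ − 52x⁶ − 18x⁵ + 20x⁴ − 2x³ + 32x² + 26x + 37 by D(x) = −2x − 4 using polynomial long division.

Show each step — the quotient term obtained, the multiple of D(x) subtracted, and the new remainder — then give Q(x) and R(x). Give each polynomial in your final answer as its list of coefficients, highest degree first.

Step 1: lead(−18x⁷ − 52x⁶ − 18x⁵ + 20x⁴ − 2x³ + 32x² + 26x + 37) ÷ lead(D) = −18x⁷ ÷ −2x = 9x⁶. Subtract (9x⁶)·D = −18x⁷ − 36x⁶. Remainder: −16x⁶ − 18x⁵ + 20x⁴ − 2x³ + 32x² + 26x + 37.
Step 2: lead(−16x⁶ − 18x⁵ + 20x⁴ − 2x³ + 32x² + 26x + 37) ÷ lead(D) = −16x⁶ ÷ −2x = 8x⁵. Subtract (8x⁵)·D = −16x⁶ − 32x⁵. Remainder: 14x⁵ + 20x⁴ − 2x³ + 32x² + 26x + 37.
Step 3: lead(14x⁵ + 20x⁴ − 2x³ + 32x² + 26x + 37) ÷ lead(D) = 14x⁵ ÷ −2x = −7x⁴. Subtract (−7x⁴)·D = 14x⁵ + 28x⁴. Remainder: −8x⁴ − 2x³ + 32x² + 26x + 37.
Step 4: lead(−8x⁴ − 2x³ + 32x² + 26x + 37) ÷ lead(D) = −8x⁴ ÷ −2x = 4x³. Subtract (4x³)·D = −8x⁴ − 16x³. Remainder: 14x³ + 32x² + 26x + 37.
Step 5: lead(14x³ + 32x² + 26x + 37) ÷ lead(D) = 14x³ ÷ −2x = −7x². Subtract (−7x²)·D = 14x³ + 28x². Remainder: 4x² + 26x + 37.
Step 6: lead(4x² + 26x + 37) ÷ lead(D) = 4x² ÷ −2x = −2x. Subtract (−2x)·D = 4x² + 8x. Remainder: 18x + 37.
Step 7: lead(18x + 37) ÷ lead(D) = 18x ÷ −2x = −9. Subtract (−9)·D = 18x + 36. Remainder: 1.

Q = [9, 8, -7, 4, -7, -2, -9]; R = [1]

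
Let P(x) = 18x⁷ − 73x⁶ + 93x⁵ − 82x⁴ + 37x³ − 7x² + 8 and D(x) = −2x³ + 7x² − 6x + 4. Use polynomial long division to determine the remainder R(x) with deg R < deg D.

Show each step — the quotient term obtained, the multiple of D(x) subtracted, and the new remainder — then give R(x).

Step 1: lead(18x⁷ − 73x⁶ + 93x⁵ − 82x⁴ + 37x³ − 7x² + 8) ÷ lead(D) = 18x⁷ ÷ −2x³ = −9x⁴. Subtract (−9x⁴)·D = 18x⁷ − 63x⁶ + 54x⁵ − 36x⁴. Remainder: −10x⁶ + 39x⁵ − 46x⁴ + 37x³ − 7x² + 8.
Step 2: lead(−10x⁶ + 39x⁵ − 46x⁴ + 37x³ − 7x² + 8) ÷ lead(D) = −10x⁶ ÷ −2x³ = 5x³. Subtract (5x³)·D = −10x⁶ + 35x⁵ − 30x⁴ + 20x³. Remainder: 4x⁵ − 16x⁴ + 17x³ − 7x² + 8.
Step 3: lead(4x⁵ − 16x⁴ + 17x³ − 7x² + 8) ÷ lead(D) = 4x⁵ ÷ −2x³ = −2x². Subtract (−2x²)·D = 4x⁵ − 14x⁴ + 12x³ − 8x². Remainder: −2x⁴ + 5x³ + x² + 8.
Step 4: lead(−2x⁴ + 5x³ + x² + 8) ÷ lead(D) = −2x⁴ ÷ −2x³ = x. Subtract (x)·D = −2x⁴ + 7x³ − 6x² + 4x. Remainder: −2x³ + 7x² − 4x + 8.
Step 5: lead(−2x³ + 7x² − 4x + 8) ÷ lead(D) = −2x³ ÷ −2x³ = 1. Subtract (1)·D = −2x³ + 7x² − 6x + 4. Remainder: 2x + 4.

R(x) = 2x + 4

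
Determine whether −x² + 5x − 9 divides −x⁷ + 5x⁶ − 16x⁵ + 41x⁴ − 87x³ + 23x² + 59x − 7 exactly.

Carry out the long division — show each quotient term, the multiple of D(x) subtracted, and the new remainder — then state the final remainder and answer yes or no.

R(x) = 2, so D(x) is not a factor of P(x). no

Step 1: lead(−x⁷ + 5x⁶ − 16x⁵ + 41x⁴ − 87x³ + 23x² + 59x − 7) ÷ lead(D) = −x⁷ ÷ −x² = x⁵. Subtract (x⁵)·D = −x⁷ + 5x⁶ − 9x⁵. Remainder: −7x⁵ + 41x⁴ − 87x³ + 23x² + 59x − 7.
Step 2: lead(−7x⁵ + 41x⁴ − 87x³ + 23x² + 59x − 7) ÷ lead(D) = −7x⁵ ÷ −x² = 7x³. Subtract (7x³)·D = −7x⁵ + 35x⁴ − 63x³. Remainder: 6x⁴ − 24x³ + 23x² + 59x − 7.
Step 3: lead(6x⁴ − 24x³ + 23x² + 59x − 7) ÷ lead(D) = 6x⁴ ÷ −x² = −6x². Subtract (−6x²)·D = 6x⁴ − 30x³ + 54x². Remainder: 6x³ − 31x² + 59x − 7.
Step 4: lead(6x³ − 31x² + 59x − 7) ÷ lead(D) = 6x³ ÷ −x² = −6x. Subtract (−6x)·D = 6x³ − 30x² + 54x. Remainder: −x² + 5x − 7.
Step 5: lead(−x² + 5x − 7) ÷ lead(D) = −x² ÷ −x² = 1. Subtract (1)·D = −x² + 5x − 9. Remainder: 2.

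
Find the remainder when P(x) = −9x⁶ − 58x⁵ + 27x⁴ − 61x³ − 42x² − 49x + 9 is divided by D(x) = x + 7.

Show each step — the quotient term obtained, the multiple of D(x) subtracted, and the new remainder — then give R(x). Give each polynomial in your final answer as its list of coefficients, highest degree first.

Step 1: lead(−9x⁶ − 58x⁵ + 27x⁴ − 61x³ − 42x² − 49x + 9) ÷ lead(D) = −9x⁶ ÷ x = −9x⁵. Subtract (−9x⁵)·D = −9x⁶ − 63x⁵. Remainder: 5x⁵ + 27x⁴ − 61x³ − 42x² − 49x + 9.
Step 2: lead(5x⁵ + 27x⁴ − 61x³ − 42x² − 49x + 9) ÷ lead(D) = 5x⁵ ÷ x = 5x⁴. Subtract (5x⁴)·D = 5x⁵ + 35x⁴. Remainder: −8x⁴ − 61x³ − 42x² − 49x + 9.
Step 3: lead(−8x⁴ − 61x³ − 42x² − 49x + 9) ÷ lead(D) = −8x⁴ ÷ x = −8x³. Subtract (−8x³)·D = −8x⁴ − 56x³. Remainder: −5x³ − 42x² − 49x + 9.
Step 4: lead(−5x³ − 42x² − 49x + 9) ÷ lead(D) = −5x³ ÷ x = −5x². Subtract (−5x²)·D = −5x³ − 35x². Remainder: −7x² − 49x + 9.
Step 5: lead(−7x² − 49x + 9) ÷ lead(D) = −7x² ÷ x = −7x. Subtract (−7x)·D = −7x² − 49x. Remainder: 9.

R = [9]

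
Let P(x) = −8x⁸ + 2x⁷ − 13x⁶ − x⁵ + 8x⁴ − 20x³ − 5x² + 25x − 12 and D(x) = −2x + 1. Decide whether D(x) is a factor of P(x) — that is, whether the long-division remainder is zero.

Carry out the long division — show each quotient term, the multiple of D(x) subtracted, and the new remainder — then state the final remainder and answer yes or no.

R(x) = −3, so D(x) is not a factor of P(x). no

Step 1: lead(−8x⁸ + 2x⁷ − 13x⁶ − x⁵ + 8x⁴ − 20x³ − 5x² + 25x − 12) ÷ lead(D) = −8x⁸ ÷ −2x = 4x⁷. Subtract (4x⁷)·D = −8x⁸ + 4x⁷. Remainder: −2x⁷ − 13x⁶ − x⁵ + 8x⁴ − 20x³ − 5x² + 25x − 12.
Step 2: lead(−2x⁷ − 13x⁶ − x⁵ + 8x⁴ − 20x³ − 5x² + 25x − 12) ÷ lead(D) = −2x⁷ ÷ −2x = x⁶. Subtract (x⁶)·D = −2x⁷ + x⁶. Remainder: −14x⁶ − x⁵ + 8x⁴ − 20x³ − 5x² + 25x − 12.
Step 3: lead(−14x⁶ − x⁵ + 8x⁴ − 20x³ − 5x² + 25x − 12) ÷ lead(D) = −14x⁶ ÷ −2x = 7x⁵. Subtract (7x⁵)·D = −14x⁶ + 7x⁵. Remainder: −8x⁵ + 8x⁴ − 20x³ − 5x² + 25x − 12.
Step 4: lead(−8x⁵ + 8x⁴ − 20x³ − 5x² + 25x − 12) ÷ lead(D) = −8x⁵ ÷ −2x = 4x⁴. Subtract (4x⁴)·D = −8x⁵ + 4x⁴. Remainder: 4x⁴ − 20x³ − 5x² + 25x − 12.
Step 5: lead(4x⁴ − 20x³ − 5x² + 25x − 12) ÷ lead(D) = 4x⁴ ÷ −2x = −2x³. Subtract (−2x³)·D = 4x⁴ − 2x³. Remainder: −18x³ − 5x² + 25x − 12.
Step 6: lead(−18x³ − 5x² + 25x − 12) ÷ lead(D) = −18x³ ÷ −2x = 9x². Subtract (9x²)·D = −18x³ + 9x². Remainder: −14x² + 25x − 12.
Step 7: lead(−14x² + 25x − 12) ÷ lead(D) = −14x² ÷ −2x = 7x. Subtract (7x)·D = −14x² + 7x. Remainder: 18x − 12.
Step 8: lead(18x − 12) ÷ lead(D) = 18x ÷ −2x = −9. Subtract (−9)·D = 18x − 9. Remainder: −3.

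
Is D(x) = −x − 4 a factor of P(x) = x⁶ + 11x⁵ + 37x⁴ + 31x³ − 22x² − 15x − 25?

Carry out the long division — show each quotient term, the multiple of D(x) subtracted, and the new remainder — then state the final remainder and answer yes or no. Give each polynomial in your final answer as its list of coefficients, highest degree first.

Step 1: lead(x⁶ + 11x⁵ + 37x⁴ + 31x³ − 22x² − 15x − 25) ÷ lead(D) = x⁶ ÷ −x = −x⁵. Subtract (−x⁵)·D = x⁶ + 4x⁵. Remainder: 7x⁵ + 37x⁴ + 31x³ − 22x² − 15x − 25.
Step 2: lead(7x⁵ + 37x⁴ + 31x³ − 22x² − 15x − 25) ÷ lead(D) = 7x⁵ ÷ −x = −7x⁴. Subtract (−7x⁴)·D = 7x⁵ + 28x⁴. Remainder: 9x⁴ + 31x³ − 22x² − 15x − 25.
Step 3: lead(9x⁴ + 31x³ − 22x² − 15x − 25) ÷ lead(D) = 9x⁴ ÷ −x = −9x³. Subtract (−9x³)·D = 9x⁴ + 36x³. Remainder: −5x³ − 22x² − 15x − 25.
Step 4: lead(−5x³ − 22x² − 15x − 25) ÷ lead(D) = −5x³ ÷ −x = 5x². Subtract (5x²)·D = −5x³ − 20x². Remainder: −2x² − 15x − 25.
Step 5: lead(−2x² − 15x − 25) ÷ lead(D) = −2x² ÷ −x = 2x. Subtract (2x)·D = −2x² − 8x. Remainder: −7x − 25.
Step 6: lead(−7x − 25) ÷ lead(D) = −7x ÷ −x = 7. Subtract (7)·D = −7x − 28. Remainder: 3.

R = [3], so D(x) is not a factor of P(x). no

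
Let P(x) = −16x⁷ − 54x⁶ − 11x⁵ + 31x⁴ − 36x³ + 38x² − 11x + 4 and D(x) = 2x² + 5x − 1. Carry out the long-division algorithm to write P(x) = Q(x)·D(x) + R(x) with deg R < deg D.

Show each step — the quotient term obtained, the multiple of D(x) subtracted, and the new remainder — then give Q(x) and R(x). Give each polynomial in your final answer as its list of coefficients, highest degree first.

Q = [-8, -7, 8, -8, 6, 0]; R = [-5, 4]

Step 1: lead(−16x⁷ − 54x⁶ − 11x⁵ + 31x⁴ − 36x³ + 38x² − 11x + 4) ÷ lead(D) = −16x⁷ ÷ 2x² = −8x⁵. Subtract (−8x⁵)·D = −16x⁷ − 40x⁶ + 8x⁵. Remainder: −14x⁶ − 19x⁵ + 31x⁴ − 36x³ + 38x² − 11x + 4.
Step 2: lead(−14x⁶ − 19x⁵ + 31x⁴ − 36x³ + 38x² − 11x + 4) ÷ lead(D) = −14x⁶ ÷ 2x² = −7x⁴. Subtract (−7x⁴)·D = −14x⁶ − 35x⁵ + 7x⁴. Remainder: 16x⁵ + 24x⁴ − 36x³ + 38x² − 11x + 4.
Step 3: lead(16x⁵ + 24x⁴ − 36x³ + 38x² − 11x + 4) ÷ lead(D) = 16x⁵ ÷ 2x² = 8x³. Subtract (8x³)·D = 16x⁵ + 40x⁴ − 8x³. Remainder: −16x⁴ − 28x³ + 38x² − 11x + 4.
Step 4: lead(−16x⁴ − 28x³ + 38x² − 11x + 4) ÷ lead(D) = −16x⁴ ÷ 2x² = −8x². Subtract (−8x²)·D = −16x⁴ − 40x³ + 8x². Remainder: 12x³ + 30x² − 11x + 4.
Step 5: lead(12x³ + 30x² − 11x + 4) ÷ lead(D) = 12x³ ÷ 2x² = 6x. Subtract (6x)·D = 12x³ + 30x² − 6x. Remainder: −5x + 4.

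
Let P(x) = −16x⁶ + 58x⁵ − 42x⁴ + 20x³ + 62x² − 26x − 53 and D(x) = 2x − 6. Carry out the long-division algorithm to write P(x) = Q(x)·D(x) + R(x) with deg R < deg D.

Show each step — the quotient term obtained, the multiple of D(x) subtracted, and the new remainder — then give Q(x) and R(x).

Q(x) = −8x⁵ + 5x⁴ − 6x³ − 8x² + 7x + 8; R(x) = −5

Step 1: lead(−16x⁶ + 58x⁵ − 42x⁴ + 20x³ + 62x² − 26x − 53) ÷ lead(D) = −16x⁶ ÷ 2x = −8x⁵. Subtract (−8x⁵)·D = −16x⁶ + 48x⁵. Remainder: 10x⁵ − 42x⁴ + 20x³ + 62x² − 26x − 53.
Step 2: lead(10x⁵ − 42x⁴ + 20x³ + 62x² − 26x − 53) ÷ lead(D) = 10x⁵ ÷ 2x = 5x⁴. Subtract (5x⁴)·D = 10x⁵ − 30x⁴. Remainder: −12x⁴ + 20x³ + 62x² − 26x − 53.
Step 3: lead(−12x⁴ + 20x³ + 62x² − 26x − 53) ÷ lead(D) = −12x⁴ ÷ 2x = −6x³. Subtract (−6x³)·D = −12x⁴ + 36x³. Remainder: −16x³ + 62x² − 26x − 53.
Step 4: lead(−16x³ + 62x² − 26x − 53) ÷ lead(D) = −16x³ ÷ 2x = −8x². Subtract (−8x²)·D = −16x³ + 48x². Remainder: 14x² − 26x − 53.
Step 5: lead(14x² − 26x − 53) ÷ lead(D) = 14x² ÷ 2x = 7x. Subtract (7x)·D = 14x² − 42x. Remainder: 16x − 53.
Step 6: lead(16x − 53) ÷ lead(D) = 16x ÷ 2x = 8. Subtract (8)·D = 16x − 48. Remainder: −5.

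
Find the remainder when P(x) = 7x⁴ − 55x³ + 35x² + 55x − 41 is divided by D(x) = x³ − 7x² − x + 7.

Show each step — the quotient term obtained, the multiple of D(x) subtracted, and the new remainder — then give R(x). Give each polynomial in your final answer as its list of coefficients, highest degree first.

R = [1]

Step 1: lead(7x⁴ − 55x³ + 35x² + 55x − 41) ÷ lead(D) = 7x⁴ ÷ x³ = 7x. Subtract (7x)·D = 7x⁴ − 49x³ − 7x² + 49x. Remainder: −6x³ + 42x² + 6x − 41.
Step 2: lead(−6x³ + 42x² + 6x − 41) ÷ lead(D) = −6x³ ÷ x³ = −6. Subtract (−6)·D = −6x³ + 42x² + 6x − 42. Remainder: 1.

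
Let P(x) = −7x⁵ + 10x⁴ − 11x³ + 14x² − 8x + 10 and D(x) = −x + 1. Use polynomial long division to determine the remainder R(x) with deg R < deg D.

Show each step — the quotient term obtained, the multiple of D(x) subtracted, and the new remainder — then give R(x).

Step 1: lead(−7x⁵ + 10x⁴ − 11x³ + 14x² − 8x + 10) ÷ lead(D) = −7x⁵ ÷ −x = 7x⁴. Subtract (7x⁴)·D = −7x⁵ + 7x⁴. Remainder: 3x⁴ − 11x³ + 14x² − 8x + 10.
Step 2: lead(3x⁴ − 11x³ + 14x² − 8x + 10) ÷ lead(D) = 3x⁴ ÷ −x = −3x³. Subtract (−3x³)·D = 3x⁴ − 3x³. Remainder: −8x³ + 14x² − 8x + 10.
Step 3: lead(−8x³ + 14x² − 8x + 10) ÷ lead(D) = −8x³ ÷ −x = 8x². Subtract (8x²)·D = −8x³ + 8x². Remainder: 6x² − 8x + 10.
Step 4: lead(6x² − 8x + 10) ÷ lead(D) = 6x² ÷ −x = −6x. Subtract (−6x)·D = 6x² − 6x. Remainder: −2x + 10.
Step 5: lead(−2x + 10) ÷ lead(D) = −2x ÷ −x = 2. Subtract (2)·D = −2x + 2. Remainder: 8.

R(x) = 8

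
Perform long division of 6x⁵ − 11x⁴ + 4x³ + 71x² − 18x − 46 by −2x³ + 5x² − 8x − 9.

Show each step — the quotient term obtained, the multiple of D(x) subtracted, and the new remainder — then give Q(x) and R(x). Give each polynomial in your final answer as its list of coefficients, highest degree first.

Step 1: lead(6x⁵ − 11x⁴ + 4x³ + 71x² − 18x − 46) ÷ lead(D) = 6x⁵ ÷ −2x³ = −3x². Subtract (−3x²)·D = 6x⁵ − 15x⁴ + 24x³ + 27x². Remainder: 4x⁴ − 20x³ + 44x² − 18x − 46.
Step 2: lead(4x⁴ − 20x³ + 44x² − 18x − 46) ÷ lead(D) = 4x⁴ ÷ −2x³ = −2x. Subtract (−2x)·D = 4x⁴ − 10x³ + 16x² + 18x. Remainder: −10x³ + 28x² − 36x − 46.
Step 3: lead(−10x³ + 28x² − 36x − 46) ÷ lead(D) = −10x³ ÷ −2x³ = 5. Subtract (5)·D = −10x³ + 25x² − 40x − 45. Remainder: 3x² + 4x − 1.

Q = [-3, -2, 5]; R = [3, 4, -1]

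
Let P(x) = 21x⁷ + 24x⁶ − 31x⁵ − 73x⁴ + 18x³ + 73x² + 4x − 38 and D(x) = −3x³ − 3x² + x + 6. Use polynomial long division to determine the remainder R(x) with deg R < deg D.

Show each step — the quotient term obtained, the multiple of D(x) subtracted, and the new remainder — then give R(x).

Step 1: lead(21x⁷ + 24x⁶ − 31x⁵ − 73x⁴ + 18x³ + 73x² + 4x − 38) ÷ lead(D) = 21x⁷ ÷ −3x³ = −7x⁴. Subtract (−7x⁴)·D = 21x⁷ + 21x⁶ − 7x⁵ − 42x⁴. Remainder: 3x⁶ − 24x⁵ − 31x⁴ + 18x³ + 73x² + 4x − 38.
Step 2: lead(3x⁶ − 24x⁵ − 31x⁴ + 18x³ + 73x² + 4x − 38) ÷ lead(D) = 3x⁶ ÷ −3x³ = −x³. Subtract (−x³)·D = 3x⁶ + 3x⁵ − x⁴ − 6x³. Remainder: −27x⁵ − 30x⁴ + 24x³ + 73x² + 4x − 38.
Step 3: lead(−27x⁵ − 30x⁴ + 24x³ + 73x² + 4x − 38) ÷ lead(D) = −27x⁵ ÷ −3x³ = 9x². Subtract (9x²)·D = −27x⁵ − 27x⁴ + 9x³ + 54x². Remainder: −3x⁴ + 15x³ + 19x² + 4x − 38.
Step 4: lead(−3x⁴ + 15x³ + 19x² + 4x − 38) ÷ lead(D) = −3x⁴ ÷ −3x³ = x. Subtract (x)·D = −3x⁴ − 3x³ + x² + 6x. Remainder: 18x³ + 18x² − 2x − 38.
Step 5: lead(18x³ + 18x² − 2x − 38) ÷ lead(D) = 18x³ ÷ −3x³ = −6. Subtract (−6)·D = 18x³ + 18x² − 6x − 36. Remainder: 4x − 2.

R(x) = 4x − 2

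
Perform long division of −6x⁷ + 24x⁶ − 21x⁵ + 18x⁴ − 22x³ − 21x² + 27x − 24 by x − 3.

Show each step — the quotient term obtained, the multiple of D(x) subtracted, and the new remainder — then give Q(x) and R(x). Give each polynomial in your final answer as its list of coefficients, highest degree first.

Q = [-6, 6, -3, 9, 5, -6, 9]; R = [3]

Step 1: lead(−6x⁷ + 24x⁶ − 21x⁵ + 18x⁴ − 22x³ − 21x² + 27x − 24) ÷ lead(D) = −6x⁷ ÷ x = −6x⁶. Subtract (−6x⁶)·D = −6x⁷ + 18x⁶. Remainder: 6x⁶ − 21x⁵ + 18x⁴ − 22x³ − 21x² + 27x − 24.
Step 2: lead(6x⁶ − 21x⁵ + 18x⁴ − 22x³ − 21x² + 27x − 24) ÷ lead(D) = 6x⁶ ÷ x = 6x⁵. Subtract (6x⁵)·D = 6x⁶ − 18x⁵. Remainder: −3x⁵ + 18x⁴ − 22x³ − 21x² + 27x − 24.
Step 3: lead(−3x⁵ + 18x⁴ − 22x³ − 21x² + 27x − 24) ÷ lead(D) = −3x⁵ ÷ x = −3x⁴. Subtract (−3x⁴)·D = −3x⁵ + 9x⁴. Remainder: 9x⁴ − 22x³ − 21x² + 27x − 24.
Step 4: lead(9x⁴ − 22x³ − 21x² + 27x − 24) ÷ lead(D) = 9x⁴ ÷ x = 9x³. Subtract (9x³)·D = 9x⁴ − 27x³. Remainder: 5x³ − 21x² + 27x − 24.
Step 5: lead(5x³ − 21x² + 27x − 24) ÷ lead(D) = 5x³ ÷ x = 5x². Subtract (5x²)·D = 5x³ − 15x². Remainder: −6x² + 27x − 24.
Step 6: lead(−6x² + 27x − 24) ÷ lead(D) = −6x² ÷ x = −6x. Subtract (−6x)·D = −6x² + 18x. Remainder: 9x − 24.
Step 7: lead(9x − 24) ÷ lead(D) = 9x ÷ x = 9. Subtract (9)·D = 9x − 27. Remainder: 3.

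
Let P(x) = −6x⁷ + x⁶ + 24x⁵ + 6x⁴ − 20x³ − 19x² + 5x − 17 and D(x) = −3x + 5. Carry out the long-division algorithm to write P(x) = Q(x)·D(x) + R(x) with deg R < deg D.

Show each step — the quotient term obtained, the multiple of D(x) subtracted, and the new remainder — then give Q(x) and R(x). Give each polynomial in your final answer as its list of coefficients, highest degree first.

Q = [2, 3, -3, -7, -5, -2, -5]; R = [8]

Step 1: lead(−6x⁷ + x⁶ + 24x⁵ + 6x⁴ − 20x³ − 19x² + 5x − 17) ÷ lead(D) = −6x⁷ ÷ −3x = 2x⁶. Subtract (2x⁶)·D = −6x⁷ + 10x⁶. Remainder: −9x⁶ + 24x⁵ + 6x⁴ − 20x³ − 19x² + 5x − 17.
Step 2: lead(−9x⁶ + 24x⁵ + 6x⁴ − 20x³ − 19x² + 5x − 17) ÷ lead(D) = −9x⁶ ÷ −3x = 3x⁵. Subtract (3x⁵)·D = −9x⁶ + 15x⁵. Remainder: 9x⁵ + 6x⁴ − 20x³ − 19x² + 5x − 17.
Step 3: lead(9x⁵ + 6x⁴ − 20x³ − 19x² + 5x − 17) ÷ lead(D) = 9x⁵ ÷ −3x = −3x⁴. Subtract (−3x⁴)·D = 9x⁵ − 15x⁴. Remainder: 21x⁴ − 20x³ − 19x² + 5x − 17.
Step 4: lead(21x⁴ − 20x³ − 19x² + 5x − 17) ÷ lead(D) = 21x⁴ ÷ −3x = −7x³. Subtract (−7x³)·D = 21x⁴ − 35x³. Remainder: 15x³ − 19x² + 5x − 17.
Step 5: lead(15x³ − 19x² + 5x − 17) ÷ lead(D) = 15x³ ÷ −3x = −5x². Subtract (−5x²)·D = 15x³ − 25x². Remainder: 6x² + 5x − 17.
Step 6: lead(6x² + 5x − 17) ÷ lead(D) = 6x² ÷ −3x = −2x. Subtract (−2x)·D = 6x² − 10x. Remainder: 15x − 17.
Step 7: lead(15x − 17) ÷ lead(D) = 15x ÷ −3x = −5. Subtract (−5)·D = 15x − 25. Remainder: 8.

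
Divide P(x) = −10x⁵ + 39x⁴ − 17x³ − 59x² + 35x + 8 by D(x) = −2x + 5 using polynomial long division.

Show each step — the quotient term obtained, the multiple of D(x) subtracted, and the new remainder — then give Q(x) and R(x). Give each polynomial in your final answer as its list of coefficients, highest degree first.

Step 1: lead(−10x⁵ + 39x⁴ − 17x³ − 59x² + 35x + 8) ÷ lead(D) = −10x⁵ ÷ −2x = 5x⁴. Subtract (5x⁴)·D = −10x⁵ + 25x⁴. Remainder: 14x⁴ − 17x³ − 59x² + 35x + 8.
Step 2: lead(14x⁴ − 17x³ − 59x² + 35x + 8) ÷ lead(D) = 14x⁴ ÷ −2x = −7x³. Subtract (−7x³)·D = 14x⁴ − 35x³. Remainder: 18x³ − 59x² + 35x + 8.
Step 3: lead(18x³ − 59x² + 35x + 8) ÷ lead(D) = 18x³ ÷ −2x = −9x². Subtract (−9x²)·D = 18x³ − 45x². Remainder: −14x² + 35x + 8.
Step 4: lead(−14x² + 35x + 8) ÷ lead(D) = −14x² ÷ −2x = 7x. Subtract (7x)·D = −14x² + 35x. Remainder: 8.

Q = [5, -7, -9, 7, 0]; R = [8]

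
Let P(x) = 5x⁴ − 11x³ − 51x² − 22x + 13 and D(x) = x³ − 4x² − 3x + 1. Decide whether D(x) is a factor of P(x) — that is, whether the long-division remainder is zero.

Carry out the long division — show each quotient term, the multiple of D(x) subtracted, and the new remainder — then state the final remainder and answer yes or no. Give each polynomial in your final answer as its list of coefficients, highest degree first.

Step 1: lead(5x⁴ − 11x³ − 51x² − 22x + 13) ÷ lead(D) = 5x⁴ ÷ x³ = 5x. Subtract (5x)·D = 5x⁴ − 20x³ − 15x² + 5x. Remainder: 9x³ − 36x² − 27x + 13.
Step 2: lead(9x³ − 36x² − 27x + 13) ÷ lead(D) = 9x³ ÷ x³ = 9. Subtract (9)·D = 9x³ − 36x² − 27x + 9. Remainder: 4.

R = [4], so D(x) is not a factor of P(x). no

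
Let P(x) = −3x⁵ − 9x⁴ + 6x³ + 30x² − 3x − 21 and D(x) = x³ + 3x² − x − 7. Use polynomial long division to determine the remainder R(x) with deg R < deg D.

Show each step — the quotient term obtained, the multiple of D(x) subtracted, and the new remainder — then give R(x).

Step 1: lead(−3x⁵ − 9x⁴ + 6x³ + 30x² − 3x − 21) ÷ lead(D) = −3x⁵ ÷ x³ = −3x². Subtract (−3x²)·D = −3x⁵ − 9x⁴ + 3x³ + 21x². Remainder: 3x³ + 9x² − 3x − 21.
Step 2: lead(3x³ + 9x² − 3x − 21) ÷ lead(D) = 3x³ ÷ x³ = 3. Subtract (3)·D = 3x³ + 9x² − 3x − 21. Remainder: 0.

R(x) = 0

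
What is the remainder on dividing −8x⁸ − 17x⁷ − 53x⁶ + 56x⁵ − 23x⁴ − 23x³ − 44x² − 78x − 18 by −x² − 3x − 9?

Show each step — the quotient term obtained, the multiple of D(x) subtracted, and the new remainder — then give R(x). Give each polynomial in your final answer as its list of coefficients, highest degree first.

Step 1: lead(−8x⁸ − 17x⁷ − 53x⁶ + 56x⁵ − 23x⁴ − 23x³ − 44x² − 78x − 18) ÷ lead(D) = −8x⁸ ÷ −x² = 8x⁶. Subtract (8x⁶)·D = −8x⁸ − 24x⁷ − 72x⁶. Remainder: 7x⁷ + 19x⁶ + 56x⁵ − 23x⁴ − 23x³ − 44x² − 78x − 18.
Step 2: lead(7x⁷ + 19x⁶ + 56x⁵ − 23x⁴ − 23x³ − 44x² − 78x − 18) ÷ lead(D) = 7x⁷ ÷ −x² = −7x⁵. Subtract (−7x⁵)·D = 7x⁷ + 21x⁶ + 63x⁵. Remainder: −2x⁶ − 7x⁵ − 23x⁴ − 23x³ − 44x² − 78x − 18.
Step 3: lead(−2x⁶ − 7x⁵ − 23x⁴ − 23x³ − 44x² − 78x − 18) ÷ lead(D) = −2x⁶ ÷ −x² = 2x⁴. Subtract (2x⁴)·D = −2x⁶ − 6x⁵ − 18x⁴. Remainder: −x⁵ − 5x⁴ − 23x³ − 44x² − 78x − 18.
Step 4: lead(−x⁵ − 5x⁴ − 23x³ − 44x² − 78x − 18) ÷ lead(D) = −x⁵ ÷ −x² = x³. Subtract (x³)·D = −x⁵ − 3x⁴ − 9x³. Remainder: −2x⁴ − 14x³ − 44x² − 78x − 18.
Step 5: lead(−2x⁴ − 14x³ − 44x² − 78x − 18) ÷ lead(D) = −2x⁴ ÷ −x² = 2x². Subtract (2x²)·D = −2x⁴ − 6x³ − 18x². Remainder: −8x³ − 26x² − 78x − 18.
Step 6: lead(−8x³ − 26x² − 78x − 18) ÷ lead(D) = −8x³ ÷ −x² = 8x. Subtract (8x)·D = −8x³ − 24x² − 72x. Remainder: −2x² − 6x − 18.
Step 7: lead(−2x² − 6x − 18) ÷ lead(D) = −2x² ÷ −x² = 2. Subtract (2)·D = −2x² − 6x − 18. Remainder: 0.

R = [0]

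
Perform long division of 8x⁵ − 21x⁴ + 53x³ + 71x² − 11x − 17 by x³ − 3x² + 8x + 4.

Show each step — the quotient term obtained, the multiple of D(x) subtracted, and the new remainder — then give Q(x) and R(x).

Q(x) = 8x² + 3x − 2; R(x) = 9x² − 7x − 9

Step 1: lead(8x⁵ − 21x⁴ + 53x³ + 71x² − 11x − 17) ÷ lead(D) = 8x⁵ ÷ x³ = 8x². Subtract (8x²)·D = 8x⁵ − 24x⁴ + 64x³ + 32x². Remainder: 3x⁴ − 11x³ + 39x² − 11x − 17.
Step 2: lead(3x⁴ − 11x³ + 39x² − 11x − 17) ÷ lead(D) = 3x⁴ ÷ x³ = 3x. Subtract (3x)·D = 3x⁴ − 9x³ + 24x² + 12x. Remainder: −2x³ + 15x² − 23x − 17.
Step 3: lead(−2x³ + 15x² − 23x − 17) ÷ lead(D) = −2x³ ÷ x³ = −2. Subtract (−2)·D = −2x³ + 6x² − 16x − 8. Remainder: 9x² − 7x − 9.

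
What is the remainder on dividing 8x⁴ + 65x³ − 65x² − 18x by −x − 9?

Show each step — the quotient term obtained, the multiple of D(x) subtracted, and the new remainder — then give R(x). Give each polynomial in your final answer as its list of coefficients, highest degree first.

R = [0]

Step 1: lead(8x⁴ + 65x³ − 65x² − 18x) ÷ lead(D) = 8x⁴ ÷ −x = −8x³. Subtract (−8x³)·D = 8x⁴ + 72x³. Remainder: −7x³ − 65x² − 18x.
Step 2: lead(−7x³ − 65x² − 18x) ÷ lead(D) = −7x³ ÷ −x = 7x². Subtract (7x²)·D = −7x³ − 63x². Remainder: −2x² − 18x.
Step 3: lead(−2x² − 18x) ÷ lead(D) = −2x² ÷ −x = 2x. Subtract (2x)·D = −2x² − 18x. Remainder: 0.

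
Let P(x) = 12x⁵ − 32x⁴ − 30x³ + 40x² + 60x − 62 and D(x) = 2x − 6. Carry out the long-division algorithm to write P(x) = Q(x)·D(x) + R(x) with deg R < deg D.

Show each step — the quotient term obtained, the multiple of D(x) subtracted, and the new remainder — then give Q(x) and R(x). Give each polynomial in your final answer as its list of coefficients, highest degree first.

Step 1: lead(12x⁵ − 32x⁴ − 30x³ + 40x² + 60x − 62) ÷ lead(D) = 12x⁵ ÷ 2x = 6x⁴. Subtract (6x⁴)·D = 12x⁵ − 36x⁴. Remainder: 4x⁴ − 30x³ + 40x² + 60x − 62.
Step 2: lead(4x⁴ − 30x³ + 40x² + 60x − 62) ÷ lead(D) = 4x⁴ ÷ 2x = 2x³. Subtract (2x³)·D = 4x⁴ − 12x³. Remainder: −18x³ + 40x² + 60x − 62.
Step 3: lead(−18x³ + 40x² + 60x − 62) ÷ lead(D) = −18x³ ÷ 2x = −9x². Subtract (−9x²)·D = −18x³ + 54x². Remainder: −14x² + 60x − 62.
Step 4: lead(−14x² + 60x − 62) ÷ lead(D) = −14x² ÷ 2x = −7x. Subtract (−7x)·D = −14x² + 42x. Remainder: 18x − 62.
Step 5: lead(18x − 62) ÷ lead(D) = 18x ÷ 2x = 9. Subtract (9)·D = 18x − 54. Remainder: −8.

Q = [6, 2, -9, -7, 9]; R = [-8]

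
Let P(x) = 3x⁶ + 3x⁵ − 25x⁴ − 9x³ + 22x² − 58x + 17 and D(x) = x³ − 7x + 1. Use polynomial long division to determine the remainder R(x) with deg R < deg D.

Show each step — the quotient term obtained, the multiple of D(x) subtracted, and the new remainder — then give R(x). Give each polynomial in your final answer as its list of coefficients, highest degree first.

Step 1: lead(3x⁶ + 3x⁵ − 25x⁴ − 9x³ + 22x² − 58x + 17) ÷ lead(D) = 3x⁶ ÷ x³ = 3x³. Subtract (3x³)·D = 3x⁶ − 21x⁴ + 3x³. Remainder: 3x⁵ − 4x⁴ − 12x³ + 22x² − 58x + 17.
Step 2: lead(3x⁵ − 4x⁴ − 12x³ + 22x² − 58x + 17) ÷ lead(D) = 3x⁵ ÷ x³ = 3x². Subtract (3x²)·D = 3x⁵ − 21x³ + 3x². Remainder: −4x⁴ + 9x³ + 19x² − 58x + 17.
Step 3: lead(−4x⁴ + 9x³ + 19x² − 58x + 17) ÷ lead(D) = −4x⁴ ÷ x³ = −4x. Subtract (−4x)·D = −4x⁴ + 28x² − 4x. Remainder: 9x³ − 9x² − 54x + 17.
Step 4: lead(9x³ − 9x² − 54x + 17) ÷ lead(D) = 9x³ ÷ x³ = 9. Subtract (9)·D = 9x³ − 63x + 9. Remainder: −9x² + 9x + 8.

R = [-9, 9, 8]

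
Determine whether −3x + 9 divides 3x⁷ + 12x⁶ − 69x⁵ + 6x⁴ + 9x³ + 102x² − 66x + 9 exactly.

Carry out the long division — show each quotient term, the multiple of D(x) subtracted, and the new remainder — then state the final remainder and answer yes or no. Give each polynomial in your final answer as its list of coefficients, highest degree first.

Step 1: lead(3x⁷ + 12x⁶ − 69x⁵ + 6x⁴ + 9x³ + 102x² − 66x + 9) ÷ lead(D) = 3x⁷ ÷ −3x = −x⁶. Subtract (−x⁶)·D = 3x⁷ − 9x⁶. Remainder: 21x⁶ − 69x⁵ + 6x⁴ + 9x³ + 102x² − 66x + 9.
Step 2: lead(21x⁶ − 69x⁵ + 6x⁴ + 9x³ + 102x² − 66x + 9) ÷ lead(D) = 21x⁶ ÷ −3x = −7x⁵. Subtract (−7x⁵)·D = 21x⁶ − 63x⁵. Remainder: −6x⁵ + 6x⁴ + 9x³ + 102x² − 66x + 9.
Step 3: lead(−6x⁵ + 6x⁴ + 9x³ + 102x² − 66x + 9) ÷ lead(D) = −6x⁵ ÷ −3x = 2x⁴. Subtract (2x⁴)·D = −6x⁵ + 18x⁴. Remainder: −12x⁴ + 9x³ + 102x² − 66x + 9.
Step 4: lead(−12x⁴ + 9x³ + 102x² − 66x + 9) ÷ lead(D) = −12x⁴ ÷ −3x = 4x³. Subtract (4x³)·D = −12x⁴ + 36x³. Remainder: −27x³ + 102x² − 66x + 9.
Step 5: lead(−27x³ + 102x² − 66x + 9) ÷ lead(D) = −27x³ ÷ −3x = 9x². Subtract (9x²)·D = −27x³ + 81x². Remainder: 21x² − 66x + 9.
Step 6: lead(21x² − 66x + 9) ÷ lead(D) = 21x² ÷ −3x = −7x. Subtract (−7x)·D = 21x² − 63x. Remainder: −3x + 9.
Step 7: lead(−3x + 9) ÷ lead(D) = −3x ÷ −3x = 1. Subtract (1)·D = −3x + 9. Remainder: 0.

R = [0], so D(x) is a factor of P(x). yes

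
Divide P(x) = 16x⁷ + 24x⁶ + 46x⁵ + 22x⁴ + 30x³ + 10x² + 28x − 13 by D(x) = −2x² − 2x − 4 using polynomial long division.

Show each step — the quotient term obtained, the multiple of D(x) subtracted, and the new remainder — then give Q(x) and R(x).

Q(x) = −8x⁵ − 4x⁴ − 3x³ − 9x + 4; R(x) = 3

Step 1: lead(16x⁷ + 24x⁶ + 46x⁵ + 22x⁴ + 30x³ + 10x² + 28x − 13) ÷ lead(D) = 16x⁷ ÷ −2x² = −8x⁵. Subtract (−8x⁵)·D = 16x⁷ + 16x⁶ + 32x⁵. Remainder: 8x⁶ + 14x⁵ + 22x⁴ + 30x³ + 10x² + 28x − 13.
Step 2: lead(8x⁶ + 14x⁵ + 22x⁴ + 30x³ + 10x² + 28x − 13) ÷ lead(D) = 8x⁶ ÷ −2x² = −4x⁴. Subtract (−4x⁴)·D = 8x⁶ + 8x⁵ + 16x⁴. Remainder: 6x⁵ + 6x⁴ + 30x³ + 10x² + 28x − 13.
Step 3: lead(6x⁵ + 6x⁴ + 30x³ + 10x² + 28x − 13) ÷ lead(D) = 6x⁵ ÷ −2x² = −3x³. Subtract (−3x³)·D = 6x⁵ + 6x⁴ + 12x³. Remainder: 18x³ + 10x² + 28x − 13.
Step 4: lead(18x³ + 10x² + 28x − 13) ÷ lead(D) = 18x³ ÷ −2x² = −9x. Subtract (−9x)·D = 18x³ + 18x² + 36x. Remainder: −8x² − 8x − 13.
Step 5: lead(−8x² − 8x − 13) ÷ lead(D) = −8x² ÷ −2x² = 4. Subtract (4)·D = −8x² − 8x − 16. Remainder: 3.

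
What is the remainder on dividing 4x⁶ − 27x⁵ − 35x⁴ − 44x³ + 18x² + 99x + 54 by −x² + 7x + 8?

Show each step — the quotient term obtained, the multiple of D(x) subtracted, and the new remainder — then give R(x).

Step 1: lead(4x⁶ − 27x⁵ − 35x⁴ − 44x³ + 18x² + 99x + 54) ÷ lead(D) = 4x⁶ ÷ −x² = −4x⁴. Subtract (−4x⁴)·D = 4x⁶ − 28x⁵ − 32x⁴. Remainder: x⁵ − 3x⁴ − 44x³ + 18x² + 99x + 54.
Step 2: lead(x⁵ − 3x⁴ − 44x³ + 18x² + 99x + 54) ÷ lead(D) = x⁵ ÷ −x² = −x³. Subtract (−x³)·D = x⁵ − 7x⁴ − 8x³. Remainder: 4x⁴ − 36x³ + 18x² + 99x + 54.
Step 3: lead(4x⁴ − 36x³ + 18x² + 99x + 54) ÷ lead(D) = 4x⁴ ÷ −x² = −4x². Subtract (−4x²)·D = 4x⁴ − 28x³ − 32x². Remainder: −8x³ + 50x² + 99x + 54.
Step 4: lead(−8x³ + 50x² + 99x + 54) ÷ lead(D) = −8x³ ÷ −x² = 8x. Subtract (8x)·D = −8x³ + 56x² + 64x. Remainder: −6x² + 35x + 54.
Step 5: lead(−6x² + 35x + 54) ÷ lead(D) = −6x² ÷ −x² = 6. Subtract (6)·D = −6x² + 42x + 48. Remainder: −7x + 6.

R(x) = −7x + 6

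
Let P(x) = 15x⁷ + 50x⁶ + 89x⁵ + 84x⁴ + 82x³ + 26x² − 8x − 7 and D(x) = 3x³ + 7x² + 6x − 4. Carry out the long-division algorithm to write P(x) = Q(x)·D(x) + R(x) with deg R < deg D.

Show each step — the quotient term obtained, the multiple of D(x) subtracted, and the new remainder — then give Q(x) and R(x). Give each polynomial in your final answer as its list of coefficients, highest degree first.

Q = [5, 5, 8, 6, 4]; R = [-6, -8, 9]

Step 1: lead(15x⁷ + 50x⁶ + 89x⁵ + 84x⁴ + 82x³ + 26x² − 8x − 7) ÷ lead(D) = 15x⁷ ÷ 3x³ = 5x⁴. Subtract (5x⁴)·D = 15x⁷ + 35x⁶ + 30x⁵ − 20x⁴. Remainder: 15x⁶ + 59x⁵ + 104x⁴ + 82x³ + 26x² − 8x − 7.
Step 2: lead(15x⁶ + 59x⁵ + 104x⁴ + 82x³ + 26x² − 8x − 7) ÷ lead(D) = 15x⁶ ÷ 3x³ = 5x³. Subtract (5x³)·D = 15x⁶ + 35x⁵ + 30x⁴ − 20x³. Remainder: 24x⁵ + 74x⁴ + 102x³ + 26x² − 8x − 7.
Step 3: lead(24x⁵ + 74x⁴ + 102x³ + 26x² − 8x − 7) ÷ lead(D) = 24x⁵ ÷ 3x³ = 8x². Subtract (8x²)·D = 24x⁵ + 56x⁴ + 48x³ − 32x². Remainder: 18x⁴ + 54x³ + 58x² − 8x − 7.
Step 4: lead(18x⁴ + 54x³ + 58x² − 8x − 7) ÷ lead(D) = 18x⁴ ÷ 3x³ = 6x. Subtract (6x)·D = 18x⁴ + 42x³ + 36x² − 24x. Remainder: 12x³ + 22x² + 16x − 7.
Step 5: lead(12x³ + 22x² + 16x − 7) ÷ lead(D) = 12x³ ÷ 3x³ = 4. Subtract (4)·D = 12x³ + 28x² + 24x − 16. Remainder: −6x² − 8x + 9.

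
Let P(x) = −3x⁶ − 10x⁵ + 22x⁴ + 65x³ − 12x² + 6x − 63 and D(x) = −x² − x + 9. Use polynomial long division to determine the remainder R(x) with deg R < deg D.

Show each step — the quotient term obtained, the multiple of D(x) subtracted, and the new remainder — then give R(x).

Step 1: lead(−3x⁶ − 10x⁵ + 22x⁴ + 65x³ − 12x² + 6x − 63) ÷ lead(D) = −3x⁶ ÷ −x² = 3x⁴. Subtract (3x⁴)·D = −3x⁶ − 3x⁵ + 27x⁴. Remainder: −7x⁵ − 5x⁴ + 65x³ − 12x² + 6x − 63.
Step 2: lead(−7x⁵ − 5x⁴ + 65x³ − 12x² + 6x − 63) ÷ lead(D) = −7x⁵ ÷ −x² = 7x³. Subtract (7x³)·D = −7x⁵ − 7x⁴ + 63x³. Remainder: 2x⁴ + 2x³ − 12x² + 6x − 63.
Step 3: lead(2x⁴ + 2x³ − 12x² + 6x − 63) ÷ lead(D) = 2x⁴ ÷ −x² = −2x². Subtract (−2x²)·D = 2x⁴ + 2x³ − 18x². Remainder: 6x² + 6x − 63.
Step 4: lead(6x² + 6x − 63) ÷ lead(D) = 6x² ÷ −x² = −6. Subtract (−6)·D = 6x² + 6x − 54. Remainder: −9.

R(x) = −9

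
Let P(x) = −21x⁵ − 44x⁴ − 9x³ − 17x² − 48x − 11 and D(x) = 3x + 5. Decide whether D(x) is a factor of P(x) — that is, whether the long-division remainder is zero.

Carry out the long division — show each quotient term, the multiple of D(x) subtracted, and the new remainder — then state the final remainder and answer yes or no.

Step 1: lead(−21x⁵ − 44x⁴ − 9x³ − 17x² − 48x − 11) ÷ lead(D) = −21x⁵ ÷ 3x = −7x⁴. Subtract (−7x⁴)·D = −21x⁵ − 35x⁴. Remainder: −9x⁴ − 9x³ − 17x² − 48x − 11.
Step 2: lead(−9x⁴ − 9x³ − 17x² − 48x − 11) ÷ lead(D) = −9x⁴ ÷ 3x = −3x³. Subtract (−3x³)·D = −9x⁴ − 15x³. Remainder: 6x³ − 17x² − 48x − 11.
Step 3: lead(6x³ − 17x² − 48x − 11) ÷ lead(D) = 6x³ ÷ 3x = 2x². Subtract (2x²)·D = 6x³ + 10x². Remainder: −27x² − 48x − 11.
Step 4: lead(−27x² − 48x − 11) ÷ lead(D) = −27x² ÷ 3x = −9x. Subtract (−9x)·D = −27x² − 45x. Remainder: −3x − 11.
Step 5: lead(−3x − 11) ÷ lead(D) = −3x ÷ 3x = −1. Subtract (−1)·D = −3x − 5. Remainder: −6.

R(x) = −6, so D(x) is not a factor of P(x). no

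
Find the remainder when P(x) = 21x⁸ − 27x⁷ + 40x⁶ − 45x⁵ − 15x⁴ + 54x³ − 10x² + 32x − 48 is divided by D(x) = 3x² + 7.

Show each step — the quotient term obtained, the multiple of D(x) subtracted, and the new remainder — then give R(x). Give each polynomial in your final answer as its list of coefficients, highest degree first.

Step 1: lead(21x⁸ − 27x⁷ + 40x⁶ − 45x⁵ − 15x⁴ + 54x³ − 10x² + 32x − 48) ÷ lead(D) = 21x⁸ ÷ 3x² = 7x⁶. Subtract (7x⁶)·D = 21x⁸ + 49x⁶. Remainder: −27x⁷ − 9x⁶ − 45x⁵ − 15x⁴ + 54x³ − 10x² + 32x − 48.
Step 2: lead(−27x⁷ − 9x⁶ − 45x⁵ − 15x⁴ + 54x³ − 10x² + 32x − 48) ÷ lead(D) = −27x⁷ ÷ 3x² = −9x⁵. Subtract (−9x⁵)·D = −27x⁷ − 63x⁵. Remainder: −9x⁶ + 18x⁵ − 15x⁴ + 54x³ − 10x² + 32x − 48.
Step 3: lead(−9x⁶ + 18x⁵ − 15x⁴ + 54x³ − 10x² + 32x − 48) ÷ lead(D) = −9x⁶ ÷ 3x² = −3x⁴. Subtract (−3x⁴)·D = −9x⁶ − 21x⁴. Remainder: 18x⁵ + 6x⁴ + 54x³ − 10x² + 32x − 48.
Step 4: lead(18x⁵ + 6x⁴ + 54x³ − 10x² + 32x − 48) ÷ lead(D) = 18x⁵ ÷ 3x² = 6x³. Subtract (6x³)·D = 18x⁵ + 42x³. Remainder: 6x⁴ + 12x³ − 10x² + 32x − 48.
Step 5: lead(6x⁴ + 12x³ − 10x² + 32x − 48) ÷ lead(D) = 6x⁴ ÷ 3x² = 2x². Subtract (2x²)·D = 6x⁴ + 14x². Remainder: 12x³ − 24x² + 32x − 48.
Step 6: lead(12x³ − 24x² + 32x − 48) ÷ lead(D) = 12x³ ÷ 3x² = 4x. Subtract (4x)·D = 12x³ + 28x. Remainder: −24x² + 4x − 48.
Step 7: lead(−24x² + 4x − 48) ÷ lead(D) = −24x² ÷ 3x² = −8. Subtract (−8)·D = −24x² − 56. Remainder: 4x + 8.

R = [4, 8]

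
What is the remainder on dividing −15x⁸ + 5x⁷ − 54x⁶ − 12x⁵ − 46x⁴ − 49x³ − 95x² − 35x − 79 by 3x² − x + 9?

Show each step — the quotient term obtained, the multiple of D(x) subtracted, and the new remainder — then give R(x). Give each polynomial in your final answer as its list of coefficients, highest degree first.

R = [-8, 2]

Step 1: lead(−15x⁸ + 5x⁷ − 54x⁶ − 12x⁵ − 46x⁴ − 49x³ − 95x² − 35x − 79) ÷ lead(D) = −15x⁸ ÷ 3x² = −5x⁶. Subtract (−5x⁶)·D = −15x⁸ + 5x⁷ − 45x⁶. Remainder: −9x⁶ − 12x⁵ − 46x⁴ − 49x³ − 95x² − 35x − 79.
Step 2: lead(−9x⁶ − 12x⁵ − 46x⁴ − 49x³ − 95x² − 35x − 79) ÷ lead(D) = −9x⁶ ÷ 3x² = −3x⁴. Subtract (−3x⁴)·D = −9x⁶ + 3x⁵ − 27x⁴. Remainder: −15x⁵ − 19x⁴ − 49x³ − 95x² − 35x − 79.
Step 3: lead(−15x⁵ − 19x⁴ − 49x³ − 95x² − 35x − 79) ÷ lead(D) = −15x⁵ ÷ 3x² = −5x³. Subtract (−5x³)·D = −15x⁵ + 5x⁴ − 45x³. Remainder: −24x⁴ − 4x³ − 95x² − 35x − 79.
Step 4: lead(−24x⁴ − 4x³ − 95x² − 35x − 79) ÷ lead(D) = −24x⁴ ÷ 3x² = −8x². Subtract (−8x²)·D = −24x⁴ + 8x³ − 72x². Remainder: −12x³ − 23x² − 35x − 79.
Step 5: lead(−12x³ − 23x² − 35x − 79) ÷ lead(D) = −12x³ ÷ 3x² = −4x. Subtract (−4x)·D = −12x³ + 4x² − 36x. Remainder: −27x² + x − 79.
Step 6: lead(−27x² + x − 79) ÷ lead(D) = −27x² ÷ 3x² = −9. Subtract (−9)·D = −27x² + 9x − 81. Remainder: −8x + 2.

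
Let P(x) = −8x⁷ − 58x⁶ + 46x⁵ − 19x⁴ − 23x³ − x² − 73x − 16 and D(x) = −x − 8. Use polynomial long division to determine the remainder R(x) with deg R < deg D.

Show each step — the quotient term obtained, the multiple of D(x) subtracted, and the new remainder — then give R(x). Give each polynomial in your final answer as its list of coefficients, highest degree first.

Step 1: lead(−8x⁷ − 58x⁶ + 46x⁵ − 19x⁴ − 23x³ − x² − 73x − 16) ÷ lead(D) = −8x⁷ ÷ −x = 8x⁶. Subtract (8x⁶)·D = −8x⁷ − 64x⁶. Remainder: 6x⁶ + 46x⁵ − 19x⁴ − 23x³ − x² − 73x − 16.
Step 2: lead(6x⁶ + 46x⁵ − 19x⁴ − 23x³ − x² − 73x − 16) ÷ lead(D) = 6x⁶ ÷ −x = −6x⁵. Subtract (−6x⁵)·D = 6x⁶ + 48x⁵. Remainder: −2x⁵ − 19x⁴ − 23x³ − x² − 73x − 16.
Step 3: lead(−2x⁵ − 19x⁴ − 23x³ − x² − 73x − 16) ÷ lead(D) = −2x⁵ ÷ −x = 2x⁴. Subtract (2x⁴)·D = −2x⁵ − 16x⁴. Remainder: −3x⁴ − 23x³ − x² − 73x − 16.
Step 4: lead(−3x⁴ − 23x³ − x² − 73x − 16) ÷ lead(D) = −3x⁴ ÷ −x = 3x³. Subtract (3x³)·D = −3x⁴ − 24x³. Remainder: x³ − x² − 73x − 16.
Step 5: lead(x³ − x² − 73x − 16) ÷ lead(D) = x³ ÷ −x = −x². Subtract (−x²)·D = x³ + 8x². Remainder: −9x² − 73x − 16.
Step 6: lead(−9x² − 73x − 16) ÷ lead(D) = −9x² ÷ −x = 9x. Subtract (9x)·D = −9x² − 72x. Remainder: −x − 16.
Step 7: lead(−x − 16) ÷ lead(D) = −x ÷ −x = 1. Subtract (1)·D = −x − 8. Remainder: −8.

R = [-8]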